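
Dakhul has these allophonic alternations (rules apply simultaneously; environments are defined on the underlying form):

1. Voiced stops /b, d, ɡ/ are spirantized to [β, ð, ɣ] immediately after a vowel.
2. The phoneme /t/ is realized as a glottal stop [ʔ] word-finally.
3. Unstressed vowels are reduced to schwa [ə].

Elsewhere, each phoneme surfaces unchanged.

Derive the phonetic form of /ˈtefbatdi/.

/t/ (word-initial) is in the target of rule 2 but the environment (word-finally) is not met → [t].
/e/ (between /t/ and /f/): rule 3 targets it, but not in an unstressed syllable → unchanged [e].
/f/ — not in any rule's target class → [f].
/b/ (between /f/ and /a/): rule 1 targets it, but not immediately after a vowel → unchanged [b].
/a/ meets the environment for rule 3 (in an unstressed syllable) → [ə].
/t/ (between /a/ and /d/): rule 2 targets it, but not word-finally → unchanged [t].
/d/ (between /t/ and /i/): rule 1 targets it, but not immediately after a vowel → unchanged [d].
/i/ meets the environment for rule 3 (in an unstressed syllable) → [ə].

[ˈtefbətdə]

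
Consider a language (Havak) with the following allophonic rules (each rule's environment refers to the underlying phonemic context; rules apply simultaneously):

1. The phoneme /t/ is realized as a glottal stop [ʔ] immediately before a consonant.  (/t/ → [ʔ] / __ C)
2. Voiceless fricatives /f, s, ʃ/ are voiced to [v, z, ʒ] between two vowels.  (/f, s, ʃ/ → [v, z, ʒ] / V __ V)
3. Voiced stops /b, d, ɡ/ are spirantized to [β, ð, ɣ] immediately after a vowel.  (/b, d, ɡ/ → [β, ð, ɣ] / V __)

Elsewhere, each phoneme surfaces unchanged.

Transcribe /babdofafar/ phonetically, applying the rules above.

[baβdovavar]

/b/ — word-initial; rule 3 does not apply here → [b].
/a/ (between /b/ and /b/) is unaffected → [a].
/b/ (between /a/ and /d/) occurs immediately after a vowel → [β] by rule 3.
/d/ (between /b/ and /o/) fails the environment for rule 3, so it stays [d].
/o/ — not in any rule's target class → [o].
/f/ meets the environment for rule 2 (between two vowels) → [v].
/a/ (between /f/ and /f/) is unaffected → [a].
Rule 2 applies to /f/ (between /a/ and /a/: between two vowels) → [v].
/a/ (between /f/ and /r/) is unaffected → [a].
/r/ (word-final) is unaffected → [r].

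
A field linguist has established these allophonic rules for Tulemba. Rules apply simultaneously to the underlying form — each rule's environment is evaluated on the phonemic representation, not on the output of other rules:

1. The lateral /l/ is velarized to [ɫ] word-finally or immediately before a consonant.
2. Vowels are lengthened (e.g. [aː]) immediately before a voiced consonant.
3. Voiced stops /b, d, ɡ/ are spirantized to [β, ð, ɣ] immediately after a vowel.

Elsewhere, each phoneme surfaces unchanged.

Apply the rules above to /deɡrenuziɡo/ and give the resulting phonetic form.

/d/ — word-initial; rule 3 does not apply here → [d].
/e/ (between /d/ and /ɡ/) occurs before a voiced consonant → [eː] by rule 2.
/ɡ/ — between /e/ and /r/, immediately after a vowel — surfaces as [ɣ] (rule 3).
/r/ stays [r].
/e/ (between /r/ and /n/): before a voiced consonant, so rule 2 applies → [eː].
/n/ — not in any rule's target class → [n].
/u/ — between /n/ and /z/, before a voiced consonant — surfaces as [uː] (rule 2).
/z/ — not in any rule's target class → [z].
/i/ (between /z/ and /ɡ/): before a voiced consonant, so rule 2 applies → [iː].
/ɡ/ meets the environment for rule 3 (immediately after a vowel) → [ɣ].
/o/ (word-final) is in the target of rule 2 but the environment (before a voiced consonant) is not met → [o].

[deːɣreːnuːziːɣo]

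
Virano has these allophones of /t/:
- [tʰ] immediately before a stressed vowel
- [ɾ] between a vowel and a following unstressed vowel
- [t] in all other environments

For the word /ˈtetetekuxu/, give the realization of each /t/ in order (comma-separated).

Occurrence 1 (position 1): immediately before a stressed vowel → [tʰ].
Occurrence 2 (position 3): between a vowel and an unstressed vowel → [ɾ].
Occurrence 3 (position 5): between a vowel and an unstressed vowel → [ɾ].

[tʰ], [ɾ], [ɾ]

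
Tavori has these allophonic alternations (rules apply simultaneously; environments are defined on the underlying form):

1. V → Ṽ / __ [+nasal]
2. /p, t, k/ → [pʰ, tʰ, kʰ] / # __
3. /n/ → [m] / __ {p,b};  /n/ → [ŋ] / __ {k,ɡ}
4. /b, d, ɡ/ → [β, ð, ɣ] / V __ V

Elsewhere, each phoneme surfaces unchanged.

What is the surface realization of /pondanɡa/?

/p/ meets the environment for rule 2 (word-initially) → [pʰ].
/o/ meets the environment for rule 1 (before a nasal consonant) → [õ].
/n/ (between /o/ and /d/): rule 3 targets it, but not before a labial or velar stop → unchanged [n].
/d/ (between /n/ and /a/) is in the target of rule 4 but the environment (between two vowels) is not met → [d].
/a/ meets the environment for rule 1 (before a nasal consonant) → [ã].
/n/ — between /a/ and /ɡ/, before a labial or velar stop — surfaces as [ŋ] (rule 3).
/ɡ/ (between /n/ and /a/): rule 4 targets it, but not between two vowels → unchanged [ɡ].
/a/ (word-final) fails the environment for rule 1, so it stays [a].

[pʰõndãŋɡa]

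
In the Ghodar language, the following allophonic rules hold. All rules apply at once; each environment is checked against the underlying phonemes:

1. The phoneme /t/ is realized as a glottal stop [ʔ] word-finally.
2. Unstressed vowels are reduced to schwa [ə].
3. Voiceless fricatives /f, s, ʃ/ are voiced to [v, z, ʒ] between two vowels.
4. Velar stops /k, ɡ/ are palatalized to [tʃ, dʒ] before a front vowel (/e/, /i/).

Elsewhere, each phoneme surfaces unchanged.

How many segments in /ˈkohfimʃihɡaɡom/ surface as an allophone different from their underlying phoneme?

4

Segments that undergo a rule: /i/ → [ə] (rule 2); /i/ → [ə] (rule 2); /a/ → [ə] (rule 2); /o/ → [ə] (rule 2).
All other segments surface unchanged.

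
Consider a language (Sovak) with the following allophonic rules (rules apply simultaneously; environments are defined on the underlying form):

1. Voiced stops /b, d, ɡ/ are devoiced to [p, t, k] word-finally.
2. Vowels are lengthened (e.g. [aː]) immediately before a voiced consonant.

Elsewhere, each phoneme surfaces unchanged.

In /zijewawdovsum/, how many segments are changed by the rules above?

5

Segments that undergo a rule: /i/ → [iː] (rule 2); /e/ → [eː] (rule 2); /a/ → [aː] (rule 2); /o/ → [oː] (rule 2); /u/ → [uː] (rule 2).
All other segments surface unchanged.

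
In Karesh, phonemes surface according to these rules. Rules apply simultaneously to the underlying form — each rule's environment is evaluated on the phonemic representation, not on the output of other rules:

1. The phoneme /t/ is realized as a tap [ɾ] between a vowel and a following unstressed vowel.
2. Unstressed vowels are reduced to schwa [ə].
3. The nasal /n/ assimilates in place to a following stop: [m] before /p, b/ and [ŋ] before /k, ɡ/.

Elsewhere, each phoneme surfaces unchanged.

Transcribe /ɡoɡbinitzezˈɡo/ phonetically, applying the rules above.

[ɡəɡbənətzəzˈɡo]

/o/ (between /ɡ/ and /ɡ/): in an unstressed syllable, so rule 2 applies → [ə].
/i/ (between /b/ and /n/) occurs in an unstressed syllable → [ə] by rule 2.
/n/ (between /i/ and /i/) is in the target of rule 3 but the environment (before a labial or velar stop) is not met → [n].
/i/ (between /n/ and /t/): in an unstressed syllable, so rule 2 applies → [ə].
/t/ (between /i/ and /z/): rule 1 targets it, but not between a vowel and a following unstressed vowel → unchanged [t].
/e/ (between /z/ and /z/) occurs in an unstressed syllable → [ə] by rule 2.
/o/ — word-final; rule 2 does not apply here → [o].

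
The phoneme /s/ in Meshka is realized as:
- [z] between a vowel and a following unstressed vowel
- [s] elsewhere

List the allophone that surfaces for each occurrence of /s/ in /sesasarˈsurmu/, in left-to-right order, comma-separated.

Occurrence 1 (position 1): no conditioning environment matches → elsewhere allophone [s].
Occurrence 2 (position 3): between a vowel and a following unstressed vowel → [z].
Occurrence 3 (position 5): between a vowel and a following unstressed vowel → [z].
Occurrence 4 (position 8): no conditioning environment matches → elsewhere allophone [s].

[s], [z], [z], [s]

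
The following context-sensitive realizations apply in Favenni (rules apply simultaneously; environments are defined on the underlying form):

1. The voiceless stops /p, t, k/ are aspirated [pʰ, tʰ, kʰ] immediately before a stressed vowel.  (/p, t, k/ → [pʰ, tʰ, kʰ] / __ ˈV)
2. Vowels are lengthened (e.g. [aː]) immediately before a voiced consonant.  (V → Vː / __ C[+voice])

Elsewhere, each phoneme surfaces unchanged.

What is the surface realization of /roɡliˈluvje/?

[roːɡliːˈluːvje]

/o/ — between /r/ and /ɡ/, before a voiced consonant — surfaces as [oː] (rule 2).
/i/ meets the environment for rule 2 (before a voiced consonant) → [iː].
Rule 2 applies to /u/ (between /l/ and /v/: before a voiced consonant) → [uː].
/e/ (word-final) fails the environment for rule 2, so it stays [e].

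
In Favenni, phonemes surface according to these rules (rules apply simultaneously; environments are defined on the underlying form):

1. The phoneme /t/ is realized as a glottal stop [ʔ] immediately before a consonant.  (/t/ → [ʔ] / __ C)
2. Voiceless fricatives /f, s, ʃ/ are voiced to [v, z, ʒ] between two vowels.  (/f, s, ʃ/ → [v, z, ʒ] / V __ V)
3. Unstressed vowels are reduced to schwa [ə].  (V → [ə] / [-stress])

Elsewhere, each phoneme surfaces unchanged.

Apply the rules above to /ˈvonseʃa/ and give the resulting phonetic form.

[ˈvonsəʒə]

/v/ (word-initial): no rule targets it → [v].
/o/ (between /v/ and /n/) fails the environment for rule 3, so it stays [o].
/n/ — not in any rule's target class → [n].
/s/ — between /n/ and /e/; rule 2 does not apply here → [s].
/e/ (between /s/ and /ʃ/): in an unstressed syllable, so rule 3 applies → [ə].
Rule 2 applies to /ʃ/ (between /e/ and /a/: between two vowels) → [ʒ].
/a/ — word-final, in an unstressed syllable — surfaces as [ə] (rule 3).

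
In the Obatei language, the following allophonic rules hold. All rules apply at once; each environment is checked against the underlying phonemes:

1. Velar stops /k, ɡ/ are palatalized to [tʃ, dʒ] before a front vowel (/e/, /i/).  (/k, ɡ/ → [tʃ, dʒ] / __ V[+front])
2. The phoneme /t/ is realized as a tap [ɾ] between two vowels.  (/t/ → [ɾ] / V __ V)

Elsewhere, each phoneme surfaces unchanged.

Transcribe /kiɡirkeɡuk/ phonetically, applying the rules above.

[tʃidʒirtʃeɡuk]

Rule 1 applies to /k/ (word-initial: before a front vowel) → [tʃ].
/i/ (between /k/ and /ɡ/): no rule targets it → [i].
/ɡ/ (between /i/ and /i/) occurs before a front vowel → [dʒ] by rule 1.
/i/ stays [i].
/r/ stays [r].
/k/ meets the environment for rule 1 (before a front vowel) → [tʃ].
/e/ — not in any rule's target class → [e].
/ɡ/ — between /e/ and /u/; rule 1 does not apply here → [ɡ].
/u/ — not in any rule's target class → [u].
/k/ (word-final): rule 1 targets it, but not before a front vowel → unchanged [k].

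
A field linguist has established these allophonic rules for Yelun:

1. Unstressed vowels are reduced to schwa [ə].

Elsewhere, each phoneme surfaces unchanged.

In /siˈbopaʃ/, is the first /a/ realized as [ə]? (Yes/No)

Yes

Rule 1 applies to /a/ (between /p/ and /ʃ/: in an unstressed syllable) → [ə].
The actual realization is [ə], which matches [ə].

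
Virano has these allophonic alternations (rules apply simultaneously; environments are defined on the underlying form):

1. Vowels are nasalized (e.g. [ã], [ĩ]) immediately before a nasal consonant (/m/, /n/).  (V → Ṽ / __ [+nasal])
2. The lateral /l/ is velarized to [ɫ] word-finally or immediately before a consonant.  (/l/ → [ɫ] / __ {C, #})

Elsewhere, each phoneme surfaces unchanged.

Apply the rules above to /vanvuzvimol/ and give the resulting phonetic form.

/v/ — not in any rule's target class → [v].
/a/ meets the environment for rule 1 (before a nasal consonant) → [ã].
/n/ (between /a/ and /v/) is unaffected → [n].
/v/ (between /n/ and /u/): no rule targets it → [v].
/u/ (between /v/ and /z/) is in the target of rule 1 but the environment (before a nasal consonant) is not met → [u].
/z/ (between /u/ and /v/) is unaffected → [z].
/v/ stays [v].
/i/ (between /v/ and /m/): before a nasal consonant, so rule 1 applies → [ĩ].
/m/ (between /i/ and /o/): no rule targets it → [m].
/o/ (between /m/ and /l/): rule 1 targets it, but not before a nasal consonant → unchanged [o].
/l/ — word-final, word-finally or immediately before a consonant — surfaces as [ɫ] (rule 2).

[vãnvuzvĩmoɫ]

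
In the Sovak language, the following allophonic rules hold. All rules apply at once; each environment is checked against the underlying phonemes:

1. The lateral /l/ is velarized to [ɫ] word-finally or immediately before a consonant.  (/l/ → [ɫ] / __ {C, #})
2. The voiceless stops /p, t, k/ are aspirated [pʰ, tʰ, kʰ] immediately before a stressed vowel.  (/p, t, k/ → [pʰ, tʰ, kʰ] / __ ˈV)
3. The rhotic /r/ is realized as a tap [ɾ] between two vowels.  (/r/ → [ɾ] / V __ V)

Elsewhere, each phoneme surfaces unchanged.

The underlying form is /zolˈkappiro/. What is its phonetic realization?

[zoɫˈkʰappiɾo]

/z/ (word-initial): no rule targets it → [z].
/o/ stays [o].
/l/ (between /o/ and /k/) occurs word-finally or immediately before a consonant → [ɫ] by rule 1.
Rule 2 applies to /k/ (between /l/ and /a/: immediately before a stressed vowel) → [kʰ].
/a/ stays [a].
/p/ — between /a/ and /p/; rule 2 does not apply here → [p].
/p/ (between /p/ and /i/): rule 2 targets it, but not immediately before a stressed vowel → unchanged [p].
/i/ (between /p/ and /r/) is unaffected → [i].
/r/ (between /i/ and /o/) occurs between two vowels → [ɾ] by rule 3.
/o/ — not in any rule's target class → [o].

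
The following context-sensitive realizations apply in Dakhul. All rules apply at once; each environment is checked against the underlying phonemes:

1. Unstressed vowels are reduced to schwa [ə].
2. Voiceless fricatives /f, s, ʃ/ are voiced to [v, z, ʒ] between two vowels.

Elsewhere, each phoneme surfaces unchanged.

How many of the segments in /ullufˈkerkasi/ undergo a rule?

5

Segments that undergo a rule: /u/ → [ə] (rule 1); /u/ → [ə] (rule 1); /a/ → [ə] (rule 1); /s/ → [z] (rule 2); /i/ → [ə] (rule 1).
All other segments surface unchanged.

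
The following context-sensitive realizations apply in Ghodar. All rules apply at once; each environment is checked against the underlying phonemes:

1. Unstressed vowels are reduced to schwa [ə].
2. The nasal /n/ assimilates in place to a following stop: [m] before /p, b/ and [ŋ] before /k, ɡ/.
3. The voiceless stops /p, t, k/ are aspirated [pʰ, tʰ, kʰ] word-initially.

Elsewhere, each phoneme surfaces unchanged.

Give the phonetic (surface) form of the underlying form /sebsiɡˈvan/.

/s/ stays [s].
/e/ (between /s/ and /b/): in an unstressed syllable, so rule 1 applies → [ə].
/b/ (between /e/ and /s/): no rule targets it → [b].
/s/ — not in any rule's target class → [s].
Rule 1 applies to /i/ (between /s/ and /ɡ/: in an unstressed syllable) → [ə].
/ɡ/ (between /i/ and /v/) is unaffected → [ɡ].
/v/ stays [v].
/a/ (between /v/ and /n/): rule 1 targets it, but not in an unstressed syllable → unchanged [a].
/n/ (word-final) is in the target of rule 2 but the environment (before a labial or velar stop) is not met → [n].

[səbsəɡˈvan]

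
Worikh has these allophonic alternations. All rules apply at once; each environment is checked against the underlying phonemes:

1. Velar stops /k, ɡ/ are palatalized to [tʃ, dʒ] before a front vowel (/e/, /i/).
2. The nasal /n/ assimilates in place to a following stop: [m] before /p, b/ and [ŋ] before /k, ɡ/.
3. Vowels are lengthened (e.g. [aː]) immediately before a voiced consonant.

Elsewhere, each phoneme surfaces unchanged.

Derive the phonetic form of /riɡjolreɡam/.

[riːɡjoːlreːɡaːm]

/r/ (word-initial): no rule targets it → [r].
Rule 3 applies to /i/ (between /r/ and /ɡ/: before a voiced consonant) → [iː].
/ɡ/ (between /i/ and /j/) fails the environment for rule 1, so it stays [ɡ].
/j/ — not in any rule's target class → [j].
/o/ (between /j/ and /l/): before a voiced consonant, so rule 3 applies → [oː].
/l/ stays [l].
/r/ — not in any rule's target class → [r].
/e/ (between /r/ and /ɡ/) occurs before a voiced consonant → [eː] by rule 3.
/ɡ/ (between /e/ and /a/) fails the environment for rule 1, so it stays [ɡ].
/a/ meets the environment for rule 3 (before a voiced consonant) → [aː].
/m/ — not in any rule's target class → [m].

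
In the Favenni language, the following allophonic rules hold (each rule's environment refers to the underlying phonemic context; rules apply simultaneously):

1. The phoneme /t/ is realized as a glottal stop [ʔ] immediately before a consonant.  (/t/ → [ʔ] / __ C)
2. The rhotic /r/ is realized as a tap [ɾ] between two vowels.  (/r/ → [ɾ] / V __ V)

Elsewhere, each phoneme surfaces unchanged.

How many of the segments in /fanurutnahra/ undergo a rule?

Segments that undergo a rule: /r/ → [ɾ] (rule 2); /t/ → [ʔ] (rule 1).
All other segments surface unchanged.

2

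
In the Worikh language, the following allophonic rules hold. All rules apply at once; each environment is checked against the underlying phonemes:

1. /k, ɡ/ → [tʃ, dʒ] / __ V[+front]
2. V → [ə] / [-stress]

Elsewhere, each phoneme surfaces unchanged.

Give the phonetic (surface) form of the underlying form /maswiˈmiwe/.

/m/ — not in any rule's target class → [m].
/a/ (between /m/ and /s/) occurs in an unstressed syllable → [ə] by rule 2.
/s/ — not in any rule's target class → [s].
/w/ stays [w].
/i/ (between /w/ and /m/): in an unstressed syllable, so rule 2 applies → [ə].
/m/ (between /i/ and /i/) is unaffected → [m].
/i/ (between /m/ and /w/) fails the environment for rule 2, so it stays [i].
/w/ (between /i/ and /e/) is unaffected → [w].
/e/ (word-final) occurs in an unstressed syllable → [ə] by rule 2.

[məswəˈmiwə]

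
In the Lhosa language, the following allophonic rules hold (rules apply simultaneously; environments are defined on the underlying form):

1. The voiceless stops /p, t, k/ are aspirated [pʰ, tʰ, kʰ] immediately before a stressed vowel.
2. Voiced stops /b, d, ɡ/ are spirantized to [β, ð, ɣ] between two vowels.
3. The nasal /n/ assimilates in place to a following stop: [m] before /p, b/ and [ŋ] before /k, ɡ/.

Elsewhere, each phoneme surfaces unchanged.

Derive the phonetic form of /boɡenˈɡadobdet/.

[boɣeŋˈɡaðobdet]

/b/ (word-initial) fails the environment for rule 2, so it stays [b].
/o/ (between /b/ and /ɡ/): no rule targets it → [o].
/ɡ/ (between /o/ and /e/) occurs between two vowels → [ɣ] by rule 2.
/e/ stays [e].
/n/ meets the environment for rule 3 (before a labial or velar stop) → [ŋ].
/ɡ/ (between /n/ and /a/): rule 2 targets it, but not between two vowels → unchanged [ɡ].
/a/ (between /ɡ/ and /d/): no rule targets it → [a].
/d/ (between /a/ and /o/) occurs between two vowels → [ð] by rule 2.
/o/ (between /d/ and /b/) is unaffected → [o].
/b/ (between /o/ and /d/) is in the target of rule 2 but the environment (between two vowels) is not met → [b].
/d/ — between /b/ and /e/; rule 2 does not apply here → [d].
/e/ stays [e].
/t/ — word-final; rule 1 does not apply here → [t].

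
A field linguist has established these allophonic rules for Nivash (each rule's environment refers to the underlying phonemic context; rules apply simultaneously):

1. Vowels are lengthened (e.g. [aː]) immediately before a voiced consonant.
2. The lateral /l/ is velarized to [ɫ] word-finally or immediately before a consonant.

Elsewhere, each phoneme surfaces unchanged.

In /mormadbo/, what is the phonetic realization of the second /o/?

[o]

/o/ (word-final) fails the environment for rule 1, so it stays [o].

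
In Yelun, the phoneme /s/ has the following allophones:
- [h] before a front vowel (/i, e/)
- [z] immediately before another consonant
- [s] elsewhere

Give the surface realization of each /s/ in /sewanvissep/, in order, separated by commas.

[h], [z], [h]

Occurrence 1 (position 1): before a front vowel (/i, e/) → [h].
Occurrence 2 (position 8): immediately before another consonant → [z].
Occurrence 3 (position 9): before a front vowel (/i, e/) → [h].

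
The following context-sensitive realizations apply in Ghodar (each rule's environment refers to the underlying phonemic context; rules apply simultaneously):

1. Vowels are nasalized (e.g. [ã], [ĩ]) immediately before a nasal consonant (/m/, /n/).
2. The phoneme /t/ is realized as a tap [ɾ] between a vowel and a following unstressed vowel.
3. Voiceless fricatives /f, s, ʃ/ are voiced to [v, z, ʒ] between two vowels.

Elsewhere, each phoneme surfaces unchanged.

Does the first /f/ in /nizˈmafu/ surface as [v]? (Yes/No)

/f/ — between /a/ and /u/, between two vowels — surfaces as [v] (rule 3).
The actual realization is [v], which matches [v].

Yes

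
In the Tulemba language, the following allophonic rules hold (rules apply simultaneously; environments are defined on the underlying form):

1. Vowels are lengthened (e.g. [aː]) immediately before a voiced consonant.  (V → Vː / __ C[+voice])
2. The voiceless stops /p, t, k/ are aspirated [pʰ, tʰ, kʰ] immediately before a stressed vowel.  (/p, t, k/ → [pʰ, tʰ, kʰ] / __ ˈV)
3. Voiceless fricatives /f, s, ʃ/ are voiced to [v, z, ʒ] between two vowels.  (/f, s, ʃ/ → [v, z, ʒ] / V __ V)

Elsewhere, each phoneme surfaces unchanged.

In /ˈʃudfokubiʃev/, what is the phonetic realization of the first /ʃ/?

/ʃ/ (word-initial) is in the target of rule 3 but the environment (between two vowels) is not met → [ʃ].

[ʃ]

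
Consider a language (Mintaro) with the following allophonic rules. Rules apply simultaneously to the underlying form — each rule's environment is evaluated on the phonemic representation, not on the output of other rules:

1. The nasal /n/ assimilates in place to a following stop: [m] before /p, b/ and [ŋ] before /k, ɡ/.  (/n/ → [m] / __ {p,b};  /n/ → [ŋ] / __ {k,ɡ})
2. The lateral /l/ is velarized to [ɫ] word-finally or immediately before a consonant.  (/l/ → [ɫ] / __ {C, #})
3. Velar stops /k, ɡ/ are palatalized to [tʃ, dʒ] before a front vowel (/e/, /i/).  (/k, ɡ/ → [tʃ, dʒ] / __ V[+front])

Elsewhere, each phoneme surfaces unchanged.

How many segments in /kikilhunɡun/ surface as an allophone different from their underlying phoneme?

4

Segments that undergo a rule: /k/ → [tʃ] (rule 3); /k/ → [tʃ] (rule 3); /l/ → [ɫ] (rule 2); /n/ → [ŋ] (rule 1).
All other segments surface unchanged.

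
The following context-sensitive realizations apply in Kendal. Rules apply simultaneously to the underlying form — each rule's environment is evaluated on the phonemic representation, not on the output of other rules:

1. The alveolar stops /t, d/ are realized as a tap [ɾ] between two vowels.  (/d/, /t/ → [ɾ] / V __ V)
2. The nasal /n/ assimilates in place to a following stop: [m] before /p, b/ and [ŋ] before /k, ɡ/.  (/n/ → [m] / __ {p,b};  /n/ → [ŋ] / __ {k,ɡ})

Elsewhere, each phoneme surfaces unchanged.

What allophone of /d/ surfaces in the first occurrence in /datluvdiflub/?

/d/ (word-initial) fails the environment for rule 1, so it stays [d].

[d]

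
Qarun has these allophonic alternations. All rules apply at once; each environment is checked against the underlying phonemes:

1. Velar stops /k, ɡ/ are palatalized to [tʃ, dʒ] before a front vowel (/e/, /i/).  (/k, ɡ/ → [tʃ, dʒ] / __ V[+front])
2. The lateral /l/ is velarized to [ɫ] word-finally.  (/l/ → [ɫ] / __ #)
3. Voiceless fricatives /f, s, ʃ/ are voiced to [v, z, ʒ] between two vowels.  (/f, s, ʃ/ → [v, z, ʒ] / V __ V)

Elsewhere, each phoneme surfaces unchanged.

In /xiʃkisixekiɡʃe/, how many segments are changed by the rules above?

Segments that undergo a rule: /k/ → [tʃ] (rule 1); /s/ → [z] (rule 3); /k/ → [tʃ] (rule 1).
All other segments surface unchanged.

3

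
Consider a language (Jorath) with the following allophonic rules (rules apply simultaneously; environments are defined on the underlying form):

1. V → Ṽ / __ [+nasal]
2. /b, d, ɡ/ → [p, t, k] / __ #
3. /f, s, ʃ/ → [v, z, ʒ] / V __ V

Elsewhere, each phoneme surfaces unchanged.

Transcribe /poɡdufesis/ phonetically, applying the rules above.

/o/ (between /p/ and /ɡ/) fails the environment for rule 1, so it stays [o].
/ɡ/ (between /o/ and /d/) is in the target of rule 2 but the environment (word-finally) is not met → [ɡ].
/d/ (between /ɡ/ and /u/): rule 2 targets it, but not word-finally → unchanged [d].
/u/ (between /d/ and /f/) fails the environment for rule 1, so it stays [u].
/f/ (between /u/ and /e/) occurs between two vowels → [v] by rule 3.
/e/ (between /f/ and /s/): rule 1 targets it, but not before a nasal consonant → unchanged [e].
/s/ meets the environment for rule 3 (between two vowels) → [z].
/i/ (between /s/ and /s/) is in the target of rule 1 but the environment (before a nasal consonant) is not met → [i].
/s/ — word-final; rule 3 does not apply here → [s].

[poɡduvezis]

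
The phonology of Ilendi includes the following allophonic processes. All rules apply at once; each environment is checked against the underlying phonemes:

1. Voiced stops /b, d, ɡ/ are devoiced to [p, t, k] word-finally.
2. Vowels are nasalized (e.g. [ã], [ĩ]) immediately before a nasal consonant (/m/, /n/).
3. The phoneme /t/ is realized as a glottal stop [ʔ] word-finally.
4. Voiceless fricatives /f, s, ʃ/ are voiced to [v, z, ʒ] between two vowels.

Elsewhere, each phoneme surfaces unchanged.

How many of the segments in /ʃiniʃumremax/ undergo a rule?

4

Segments that undergo a rule: /i/ → [ĩ] (rule 2); /ʃ/ → [ʒ] (rule 4); /u/ → [ũ] (rule 2); /e/ → [ẽ] (rule 2).
All other segments surface unchanged.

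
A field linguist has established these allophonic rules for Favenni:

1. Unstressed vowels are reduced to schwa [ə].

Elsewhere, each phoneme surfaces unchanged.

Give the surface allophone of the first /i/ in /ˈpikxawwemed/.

[i]

/i/ (between /p/ and /k/): rule 1 targets it, but not in an unstressed syllable → unchanged [i].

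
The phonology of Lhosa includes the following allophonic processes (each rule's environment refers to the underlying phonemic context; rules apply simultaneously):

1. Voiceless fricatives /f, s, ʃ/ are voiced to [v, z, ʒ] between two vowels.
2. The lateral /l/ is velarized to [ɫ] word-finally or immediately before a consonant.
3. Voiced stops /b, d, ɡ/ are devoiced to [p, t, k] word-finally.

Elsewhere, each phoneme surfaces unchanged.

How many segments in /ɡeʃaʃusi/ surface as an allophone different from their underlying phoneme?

3

Segments that undergo a rule: /ʃ/ → [ʒ] (rule 1); /ʃ/ → [ʒ] (rule 1); /s/ → [z] (rule 1).
All other segments surface unchanged.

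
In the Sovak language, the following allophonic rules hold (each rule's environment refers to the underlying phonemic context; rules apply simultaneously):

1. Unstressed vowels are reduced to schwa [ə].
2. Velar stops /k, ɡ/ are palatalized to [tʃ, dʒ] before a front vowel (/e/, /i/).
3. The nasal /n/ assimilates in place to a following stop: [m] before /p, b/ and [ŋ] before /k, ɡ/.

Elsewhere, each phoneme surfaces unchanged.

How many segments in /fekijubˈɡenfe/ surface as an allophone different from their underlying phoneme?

Segments that undergo a rule: /e/ → [ə] (rule 1); /k/ → [tʃ] (rule 2); /i/ → [ə] (rule 1); /u/ → [ə] (rule 1); /ɡ/ → [dʒ] (rule 2); /e/ → [ə] (rule 1).
All other segments surface unchanged.

6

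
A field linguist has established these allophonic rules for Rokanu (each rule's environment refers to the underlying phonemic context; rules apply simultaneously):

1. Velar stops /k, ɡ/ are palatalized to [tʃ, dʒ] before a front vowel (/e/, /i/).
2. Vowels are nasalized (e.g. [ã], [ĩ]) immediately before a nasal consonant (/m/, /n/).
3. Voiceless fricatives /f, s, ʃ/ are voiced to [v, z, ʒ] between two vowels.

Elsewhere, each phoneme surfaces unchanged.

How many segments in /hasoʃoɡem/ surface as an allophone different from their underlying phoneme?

Segments that undergo a rule: /s/ → [z] (rule 3); /ʃ/ → [ʒ] (rule 3); /ɡ/ → [dʒ] (rule 1); /e/ → [ẽ] (rule 2).
All other segments surface unchanged.

4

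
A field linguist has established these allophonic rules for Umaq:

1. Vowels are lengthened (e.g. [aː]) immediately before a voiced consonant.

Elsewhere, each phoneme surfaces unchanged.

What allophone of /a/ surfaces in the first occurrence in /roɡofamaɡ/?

[aː]

/a/ — between /f/ and /m/, before a voiced consonant — surfaces as [aː] (rule 1).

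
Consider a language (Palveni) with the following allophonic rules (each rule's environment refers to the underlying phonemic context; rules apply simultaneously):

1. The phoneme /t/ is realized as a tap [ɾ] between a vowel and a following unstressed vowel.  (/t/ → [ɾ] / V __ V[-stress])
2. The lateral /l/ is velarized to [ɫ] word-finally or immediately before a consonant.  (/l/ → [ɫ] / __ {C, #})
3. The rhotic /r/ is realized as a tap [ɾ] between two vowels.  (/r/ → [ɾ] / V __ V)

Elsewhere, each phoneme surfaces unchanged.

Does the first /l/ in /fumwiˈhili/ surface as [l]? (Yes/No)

/l/ (between /i/ and /i/) is in the target of rule 2 but the environment (word-finally or immediately before a consonant) is not met → [l].
The actual realization is [l], which matches [l].

Yes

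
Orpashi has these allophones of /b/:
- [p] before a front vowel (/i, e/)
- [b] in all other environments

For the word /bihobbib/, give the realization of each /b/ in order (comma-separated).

[p], [b], [p], [b]

Occurrence 1 (position 1): before a front vowel (/i, e/) → [p].
Occurrence 2 (position 5): no conditioning environment matches → elsewhere allophone [b].
Occurrence 3 (position 6): before a front vowel (/i, e/) → [p].
Occurrence 4 (position 8): no conditioning environment matches → elsewhere allophone [b].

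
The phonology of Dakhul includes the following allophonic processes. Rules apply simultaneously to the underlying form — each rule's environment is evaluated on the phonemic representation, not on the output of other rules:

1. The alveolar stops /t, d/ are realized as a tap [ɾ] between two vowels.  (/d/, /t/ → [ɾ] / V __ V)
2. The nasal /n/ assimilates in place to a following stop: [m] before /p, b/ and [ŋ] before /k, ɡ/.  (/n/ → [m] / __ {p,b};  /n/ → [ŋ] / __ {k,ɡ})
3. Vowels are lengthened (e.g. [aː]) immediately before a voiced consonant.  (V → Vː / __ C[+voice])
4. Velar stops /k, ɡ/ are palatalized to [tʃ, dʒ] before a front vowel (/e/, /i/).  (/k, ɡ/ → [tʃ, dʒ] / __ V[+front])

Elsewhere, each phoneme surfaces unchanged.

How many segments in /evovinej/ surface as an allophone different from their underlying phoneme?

4

Segments that undergo a rule: /e/ → [eː] (rule 3); /o/ → [oː] (rule 3); /i/ → [iː] (rule 3); /e/ → [eː] (rule 3).
All other segments surface unchanged.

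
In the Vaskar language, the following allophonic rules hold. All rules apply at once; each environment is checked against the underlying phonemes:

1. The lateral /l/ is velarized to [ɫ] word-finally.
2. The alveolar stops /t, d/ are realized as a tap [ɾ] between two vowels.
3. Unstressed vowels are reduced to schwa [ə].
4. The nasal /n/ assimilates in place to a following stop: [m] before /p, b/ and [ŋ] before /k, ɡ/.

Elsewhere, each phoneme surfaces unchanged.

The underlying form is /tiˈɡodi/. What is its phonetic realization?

/t/ — word-initial; rule 2 does not apply here → [t].
/i/ (between /t/ and /ɡ/) occurs in an unstressed syllable → [ə] by rule 3.
/ɡ/ (between /i/ and /o/): no rule targets it → [ɡ].
/o/ (between /ɡ/ and /d/) fails the environment for rule 3, so it stays [o].
Rule 2 applies to /d/ (between /o/ and /i/: between two vowels) → [ɾ].
/i/ (word-final) occurs in an unstressed syllable → [ə] by rule 3.

[təˈɡoɾə]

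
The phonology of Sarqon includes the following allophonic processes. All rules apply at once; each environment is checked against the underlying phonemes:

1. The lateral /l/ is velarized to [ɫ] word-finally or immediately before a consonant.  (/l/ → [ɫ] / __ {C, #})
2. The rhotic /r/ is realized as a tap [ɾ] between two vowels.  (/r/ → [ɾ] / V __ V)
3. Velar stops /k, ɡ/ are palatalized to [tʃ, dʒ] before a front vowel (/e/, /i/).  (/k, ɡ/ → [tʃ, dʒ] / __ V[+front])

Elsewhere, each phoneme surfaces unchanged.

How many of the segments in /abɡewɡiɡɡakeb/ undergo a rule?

Segments that undergo a rule: /ɡ/ → [dʒ] (rule 3); /ɡ/ → [dʒ] (rule 3); /k/ → [tʃ] (rule 3).
All other segments surface unchanged.

3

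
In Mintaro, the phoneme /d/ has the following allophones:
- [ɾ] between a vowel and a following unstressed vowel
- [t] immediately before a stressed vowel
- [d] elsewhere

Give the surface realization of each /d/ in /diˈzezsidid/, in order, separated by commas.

Occurrence 1 (position 1): no conditioning environment matches → elsewhere allophone [d].
Occurrence 2 (position 8): between a vowel and a following unstressed vowel → [ɾ].
Occurrence 3 (position 10): no conditioning environment matches → elsewhere allophone [d].

[d], [ɾ], [d]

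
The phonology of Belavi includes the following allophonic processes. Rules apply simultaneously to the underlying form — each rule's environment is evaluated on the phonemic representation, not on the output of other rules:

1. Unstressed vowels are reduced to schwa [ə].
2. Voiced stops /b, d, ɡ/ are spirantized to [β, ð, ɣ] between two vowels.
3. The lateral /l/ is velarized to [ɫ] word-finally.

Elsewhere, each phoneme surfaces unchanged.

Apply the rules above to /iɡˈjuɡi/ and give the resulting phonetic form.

Rule 1 applies to /i/ (word-initial: in an unstressed syllable) → [ə].
/ɡ/ (between /i/ and /j/) fails the environment for rule 2, so it stays [ɡ].
/j/ (between /ɡ/ and /u/): no rule targets it → [j].
/u/ (between /j/ and /ɡ/) is in the target of rule 1 but the environment (in an unstressed syllable) is not met → [u].
/ɡ/ — between /u/ and /i/, between two vowels — surfaces as [ɣ] (rule 2).
/i/ meets the environment for rule 1 (in an unstressed syllable) → [ə].

[əɡˈjuɣə]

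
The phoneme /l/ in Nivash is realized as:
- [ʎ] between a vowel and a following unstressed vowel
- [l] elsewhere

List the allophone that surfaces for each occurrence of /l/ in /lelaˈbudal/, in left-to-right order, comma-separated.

[l], [ʎ], [l]

Occurrence 1 (position 1): no conditioning environment matches → elsewhere allophone [l].
Occurrence 2 (position 3): between a vowel and a following unstressed vowel → [ʎ].
Occurrence 3 (position 9): no conditioning environment matches → elsewhere allophone [l].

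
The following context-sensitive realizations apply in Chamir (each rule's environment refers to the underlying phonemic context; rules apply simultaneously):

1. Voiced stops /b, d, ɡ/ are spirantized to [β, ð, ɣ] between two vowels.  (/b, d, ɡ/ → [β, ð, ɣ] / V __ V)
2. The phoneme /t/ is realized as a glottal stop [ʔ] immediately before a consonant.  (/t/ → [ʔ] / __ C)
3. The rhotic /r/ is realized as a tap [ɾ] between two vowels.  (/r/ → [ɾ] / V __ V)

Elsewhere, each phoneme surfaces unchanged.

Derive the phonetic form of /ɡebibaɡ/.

[ɡeβiβaɡ]

/ɡ/ (word-initial) is in the target of rule 1 but the environment (between two vowels) is not met → [ɡ].
/e/ — not in any rule's target class → [e].
Rule 1 applies to /b/ (between /e/ and /i/: between two vowels) → [β].
/i/ — not in any rule's target class → [i].
Rule 1 applies to /b/ (between /i/ and /a/: between two vowels) → [β].
/a/ — not in any rule's target class → [a].
/ɡ/ (word-final) fails the environment for rule 1, so it stays [ɡ].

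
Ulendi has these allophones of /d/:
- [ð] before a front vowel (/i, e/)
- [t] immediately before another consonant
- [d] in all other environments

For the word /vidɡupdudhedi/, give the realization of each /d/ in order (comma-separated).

[t], [d], [t], [ð]

Occurrence 1 (position 3): immediately before another consonant → [t].
Occurrence 2 (position 7): no conditioning environment matches → elsewhere allophone [d].
Occurrence 3 (position 9): immediately before another consonant → [t].
Occurrence 4 (position 12): before a front vowel (/i, e/) → [ð].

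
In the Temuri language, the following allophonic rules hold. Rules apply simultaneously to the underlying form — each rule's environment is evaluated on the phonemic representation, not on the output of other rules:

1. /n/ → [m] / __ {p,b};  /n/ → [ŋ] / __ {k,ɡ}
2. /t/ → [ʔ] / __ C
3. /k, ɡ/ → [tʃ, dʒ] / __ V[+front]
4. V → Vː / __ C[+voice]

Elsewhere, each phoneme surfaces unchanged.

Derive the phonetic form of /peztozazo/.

/p/ stays [p].
/e/ (between /p/ and /z/) occurs before a voiced consonant → [eː] by rule 4.
/z/ (between /e/ and /t/) is unaffected → [z].
/t/ (between /z/ and /o/) fails the environment for rule 2, so it stays [t].
/o/ (between /t/ and /z/): before a voiced consonant, so rule 4 applies → [oː].
/z/ (between /o/ and /a/) is unaffected → [z].
Rule 4 applies to /a/ (between /z/ and /z/: before a voiced consonant) → [aː].
/z/ (between /a/ and /o/) is unaffected → [z].
/o/ (word-final) fails the environment for rule 4, so it stays [o].

[peːztoːzaːzo]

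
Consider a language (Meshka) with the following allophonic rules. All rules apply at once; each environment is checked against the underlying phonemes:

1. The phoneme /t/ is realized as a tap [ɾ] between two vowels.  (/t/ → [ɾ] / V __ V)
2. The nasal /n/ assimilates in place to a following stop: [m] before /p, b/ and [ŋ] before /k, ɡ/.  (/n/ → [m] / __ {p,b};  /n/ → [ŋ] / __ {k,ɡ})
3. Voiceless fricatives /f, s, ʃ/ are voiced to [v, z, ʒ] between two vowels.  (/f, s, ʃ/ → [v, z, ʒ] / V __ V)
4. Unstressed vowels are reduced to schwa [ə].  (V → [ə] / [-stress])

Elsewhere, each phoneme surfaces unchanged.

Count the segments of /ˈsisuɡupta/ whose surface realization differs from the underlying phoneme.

4

Segments that undergo a rule: /s/ → [z] (rule 3); /u/ → [ə] (rule 4); /u/ → [ə] (rule 4); /a/ → [ə] (rule 4).
All other segments surface unchanged.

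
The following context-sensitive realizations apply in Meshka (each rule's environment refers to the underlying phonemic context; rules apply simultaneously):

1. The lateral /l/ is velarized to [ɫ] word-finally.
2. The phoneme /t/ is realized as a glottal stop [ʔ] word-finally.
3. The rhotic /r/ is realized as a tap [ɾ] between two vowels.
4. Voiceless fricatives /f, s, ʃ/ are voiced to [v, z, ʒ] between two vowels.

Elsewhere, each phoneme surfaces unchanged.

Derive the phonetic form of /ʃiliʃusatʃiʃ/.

[ʃiliʒuzatʃiʃ]

/ʃ/ (word-initial) fails the environment for rule 4, so it stays [ʃ].
/i/ (between /ʃ/ and /l/) is unaffected → [i].
/l/ (between /i/ and /i/) is in the target of rule 1 but the environment (word-finally) is not met → [l].
/i/ stays [i].
Rule 4 applies to /ʃ/ (between /i/ and /u/: between two vowels) → [ʒ].
/u/ (between /ʃ/ and /s/) is unaffected → [u].
Rule 4 applies to /s/ (between /u/ and /a/: between two vowels) → [z].
/a/ (between /s/ and /t/): no rule targets it → [a].
/t/ (between /a/ and /ʃ/) is in the target of rule 2 but the environment (word-finally) is not met → [t].
/ʃ/ (between /t/ and /i/) fails the environment for rule 4, so it stays [ʃ].
/i/ stays [i].
/ʃ/ (word-final) fails the environment for rule 4, so it stays [ʃ].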